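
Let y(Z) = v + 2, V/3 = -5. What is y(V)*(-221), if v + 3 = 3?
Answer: -442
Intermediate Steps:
v = 0 (v = -3 + 3 = 0)
V = -15 (V = 3*(-5) = -15)
y(Z) = 2 (y(Z) = 0 + 2 = 2)
y(V)*(-221) = 2*(-221) = -442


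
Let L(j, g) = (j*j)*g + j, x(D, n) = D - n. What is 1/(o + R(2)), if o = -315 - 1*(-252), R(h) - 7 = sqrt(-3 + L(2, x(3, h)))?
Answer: -56/3133 - sqrt(3)/3133 ≈ -0.018427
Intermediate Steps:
L(j, g) = j + g*j**2 (L(j, g) = j**2*g + j = g*j**2 + j = j + g*j**2)
R(h) = 7 + sqrt(11 - 4*h) (R(h) = 7 + sqrt(-3 + 2*(1 + (3 - h)*2)) = 7 + sqrt(-3 + 2*(1 + (6 - 2*h))) = 7 + sqrt(-3 + 2*(7 - 2*h)) = 7 + sqrt(-3 + (14 - 4*h)) = 7 + sqrt(11 - 4*h))
o = -63 (o = -315 + 252 = -63)
1/(o + R(2)) = 1/(-63 + (7 + sqrt(11 - 4*2))) = 1/(-63 + (7 + sqrt(11 - 8))) = 1/(-63 + (7 + sqrt(3))) = 1/(-56 + sqrt(3))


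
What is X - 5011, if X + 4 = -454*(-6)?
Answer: -2291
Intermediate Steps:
X = 2720 (X = -4 - 454*(-6) = -4 + 2724 = 2720)
X - 5011 = 2720 - 5011 = -2291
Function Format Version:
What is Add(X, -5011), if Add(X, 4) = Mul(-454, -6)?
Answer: -2291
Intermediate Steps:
X = 2720 (X = Add(-4, Mul(-454, -6)) = Add(-4, 2724) = 2720)
Add(X, -5011) = Add(2720, -5011) = -2291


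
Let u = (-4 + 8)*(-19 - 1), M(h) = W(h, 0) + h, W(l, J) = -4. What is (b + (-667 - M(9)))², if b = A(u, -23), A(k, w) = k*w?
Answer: 1364224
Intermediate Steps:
M(h) = -4 + h
u = -80 (u = 4*(-20) = -80)
b = 1840 (b = -80*(-23) = 1840)
(b + (-667 - M(9)))² = (1840 + (-667 - (-4 + 9)))² = (1840 + (-667 - 1*5))² = (1840 + (-667 - 5))² = (1840 - 672)² = 1168² = 1364224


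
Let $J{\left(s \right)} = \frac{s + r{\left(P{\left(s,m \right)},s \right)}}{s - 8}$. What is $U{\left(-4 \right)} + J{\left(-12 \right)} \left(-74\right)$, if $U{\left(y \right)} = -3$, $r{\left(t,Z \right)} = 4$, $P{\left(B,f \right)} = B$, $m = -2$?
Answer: $- \frac{163}{5} \approx -32.6$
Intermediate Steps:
$J{\left(s \right)} = \frac{4 + s}{-8 + s}$ ($J{\left(s \right)} = \frac{s + 4}{s - 8} = \frac{4 + s}{-8 + s}$)
$U{\left(-4 \right)} + J{\left(-12 \right)} \left(-74\right) = -3 + \frac{4 - 12}{-8 - 12} \left(-74\right) = -3 + \frac{1}{-20} \left(-8\right) \left(-74\right) = -3 + \left(- \frac{1}{20}\right) \left(-8\right) \left(-74\right) = -3 + \frac{2}{5} \left(-74\right) = -3 - \frac{148}{5} = - \frac{163}{5}$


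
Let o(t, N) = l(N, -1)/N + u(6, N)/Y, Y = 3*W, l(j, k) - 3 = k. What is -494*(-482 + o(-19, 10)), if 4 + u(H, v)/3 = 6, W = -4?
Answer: 1191281/5 ≈ 2.3826e+5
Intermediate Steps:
u(H, v) = 6 (u(H, v) = -12 + 3*6 = -12 + 18 = 6)
l(j, k) = 3 + k
Y = -12 (Y = 3*(-4) = -12)
o(t, N) = -½ + 2/N (o(t, N) = (3 - 1)/N + 6/(-12) = 2/N + 6*(-1/12) = 2/N - ½ = -½ + 2/N)
-494*(-482 + o(-19, 10)) = -494*(-482 + (½)*(4 - 1*10)/10) = -494*(-482 + (½)*(⅒)*(4 - 10)) = -494*(-482 + (½)*(⅒)*(-6)) = -494*(-482 - 3/10) = -494*(-4823/10) = 1191281/5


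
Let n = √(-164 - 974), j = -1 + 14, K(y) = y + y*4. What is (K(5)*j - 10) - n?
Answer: 315 - I*√1138 ≈ 315.0 - 33.734*I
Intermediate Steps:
K(y) = 5*y (K(y) = y + 4*y = 5*y)
j = 13
n = I*√1138 (n = √(-1138) = I*√1138 ≈ 33.734*I)
(K(5)*j - 10) - n = ((5*5)*13 - 10) - I*√1138 = (25*13 - 10) - I*√1138 = (325 - 10) - I*√1138 = 315 - I*√1138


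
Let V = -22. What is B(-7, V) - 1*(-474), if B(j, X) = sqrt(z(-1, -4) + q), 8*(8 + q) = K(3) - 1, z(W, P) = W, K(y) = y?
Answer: 474 + I*sqrt(35)/2 ≈ 474.0 + 2.958*I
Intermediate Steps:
q = -31/4 (q = -8 + (3 - 1)/8 = -8 + (1/8)*2 = -8 + 1/4 = -31/4 ≈ -7.7500)
B(j, X) = I*sqrt(35)/2 (B(j, X) = sqrt(-1 - 31/4) = sqrt(-35/4) = I*sqrt(35)/2)
B(-7, V) - 1*(-474) = I*sqrt(35)/2 - 1*(-474) = I*sqrt(35)/2 + 474 = 474 + I*sqrt(35)/2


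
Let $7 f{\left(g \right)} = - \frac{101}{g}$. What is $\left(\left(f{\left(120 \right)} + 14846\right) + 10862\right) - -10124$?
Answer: $\frac{30098779}{840} \approx 35832.0$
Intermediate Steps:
$f{\left(g \right)} = - \frac{101}{7 g}$ ($f{\left(g \right)} = \frac{\left(-101\right) \frac{1}{g}}{7} = - \frac{101}{7 g}$)
$\left(\left(f{\left(120 \right)} + 14846\right) + 10862\right) - -10124 = \left(\left(- \frac{101}{7 \cdot 120} + 14846\right) + 10862\right) - -10124 = \left(\left(\left(- \frac{101}{7}\right) \frac{1}{120} + 14846\right) + 10862\right) + 10124 = \left(\left(- \frac{101}{840} + 14846\right) + 10862\right) + 10124 = \left(\frac{12470539}{840} + 10862\right) + 10124 = \frac{21594619}{840} + 10124 = \frac{30098779}{840}$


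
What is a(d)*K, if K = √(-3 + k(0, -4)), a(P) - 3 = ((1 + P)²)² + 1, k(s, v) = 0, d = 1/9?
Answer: 36244*I*√3/6561 ≈ 9.5681*I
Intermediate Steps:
d = ⅑ ≈ 0.11111
a(P) = 4 + (1 + P)⁴ (a(P) = 3 + (((1 + P)²)² + 1) = 3 + ((1 + P)⁴ + 1) = 3 + (1 + (1 + P)⁴) = 4 + (1 + P)⁴)
K = I*√3 (K = √(-3 + 0) = √(-3) = I*√3 ≈ 1.732*I)
a(d)*K = (4 + (1 + ⅑)⁴)*(I*√3) = (4 + (10/9)⁴)*(I*√3) = (4 + 10000/6561)*(I*√3) = 36244*(I*√3)/6561 = 36244*I*√3/6561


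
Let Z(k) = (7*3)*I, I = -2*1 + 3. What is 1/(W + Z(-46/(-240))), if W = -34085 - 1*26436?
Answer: -1/60500 ≈ -1.6529e-5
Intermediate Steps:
I = 1 (I = -2 + 3 = 1)
W = -60521 (W = -34085 - 26436 = -60521)
Z(k) = 21 (Z(k) = (7*3)*1 = 21*1 = 21)
1/(W + Z(-46/(-240))) = 1/(-60521 + 21) = 1/(-60500) = -1/60500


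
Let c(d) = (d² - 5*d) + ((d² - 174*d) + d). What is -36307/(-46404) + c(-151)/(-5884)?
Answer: -787432883/68260284 ≈ -11.536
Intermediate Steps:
c(d) = -178*d + 2*d² (c(d) = (d² - 5*d) + (d² - 173*d) = -178*d + 2*d²)
-36307/(-46404) + c(-151)/(-5884) = -36307/(-46404) + (2*(-151)*(-89 - 151))/(-5884) = -36307*(-1/46404) + (2*(-151)*(-240))*(-1/5884) = 36307/46404 + 72480*(-1/5884) = 36307/46404 - 18120/1471 = -787432883/68260284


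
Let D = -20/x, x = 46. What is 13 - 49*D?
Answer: 789/23 ≈ 34.304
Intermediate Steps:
D = -10/23 (D = -20/46 = -20*1/46 = -10/23 ≈ -0.43478)
13 - 49*D = 13 - 49*(-10/23) = 13 + 490/23 = 789/23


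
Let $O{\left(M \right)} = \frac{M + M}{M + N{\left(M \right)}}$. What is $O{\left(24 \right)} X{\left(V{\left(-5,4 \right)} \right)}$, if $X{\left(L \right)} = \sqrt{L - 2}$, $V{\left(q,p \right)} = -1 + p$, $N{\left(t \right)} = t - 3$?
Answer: $\frac{16}{15} \approx 1.0667$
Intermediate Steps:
$N{\left(t \right)} = -3 + t$
$O{\left(M \right)} = \frac{2 M}{-3 + 2 M}$ ($O{\left(M \right)} = \frac{M + M}{M + \left(-3 + M\right)} = \frac{2 M}{-3 + 2 M}$)
$X{\left(L \right)} = \sqrt{-2 + L}$
$O{\left(24 \right)} X{\left(V{\left(-5,4 \right)} \right)} = 2 \cdot 24 \frac{1}{-3 + 2 \cdot 24} \sqrt{-2 + \left(-1 + 4\right)} = 2 \cdot 24 \frac{1}{-3 + 48} \sqrt{-2 + 3} = 2 \cdot 24 \cdot \frac{1}{45} \sqrt{1} = 2 \cdot 24 \cdot \frac{1}{45} \cdot 1 = \frac{16}{15} \cdot 1 = \frac{16}{15}$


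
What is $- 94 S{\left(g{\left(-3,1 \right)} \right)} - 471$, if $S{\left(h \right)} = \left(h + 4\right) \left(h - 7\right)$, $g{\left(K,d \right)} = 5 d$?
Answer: $1221$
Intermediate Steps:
$S{\left(h \right)} = \left(-7 + h\right) \left(4 + h\right)$ ($S{\left(h \right)} = \left(4 + h\right) \left(-7 + h\right) = \left(-7 + h\right) \left(4 + h\right)$)
$- 94 S{\left(g{\left(-3,1 \right)} \right)} - 471 = - 94 \left(-28 + \left(5 \cdot 1\right)^{2} - 3 \cdot 5 \cdot 1\right) - 471 = - 94 \left(-28 + 5^{2} - 15\right) - 471 = - 94 \left(-28 + 25 - 15\right) - 471 = \left(-94\right) \left(-18\right) - 471 = 1692 - 471 = 1221$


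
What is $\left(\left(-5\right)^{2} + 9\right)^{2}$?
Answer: $1156$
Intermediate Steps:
$\left(\left(-5\right)^{2} + 9\right)^{2} = \left(25 + 9\right)^{2} = 34^{2} = 1156$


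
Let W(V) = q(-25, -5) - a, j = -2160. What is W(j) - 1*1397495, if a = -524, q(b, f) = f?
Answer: -1396976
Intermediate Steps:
W(V) = 519 (W(V) = -5 - 1*(-524) = -5 + 524 = 519)
W(j) - 1*1397495 = 519 - 1*1397495 = 519 - 1397495 = -1396976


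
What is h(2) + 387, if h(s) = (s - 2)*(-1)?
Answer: 387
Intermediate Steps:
h(s) = 2 - s (h(s) = (-2 + s)*(-1) = 2 - s)
h(2) + 387 = (2 - 1*2) + 387 = (2 - 2) + 387 = 0 + 387 = 387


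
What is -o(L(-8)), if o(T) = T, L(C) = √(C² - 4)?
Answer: -2*√15 ≈ -7.7460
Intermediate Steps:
L(C) = √(-4 + C²)
-o(L(-8)) = -√(-4 + (-8)²) = -√(-4 + 64) = -√60 = -2*√15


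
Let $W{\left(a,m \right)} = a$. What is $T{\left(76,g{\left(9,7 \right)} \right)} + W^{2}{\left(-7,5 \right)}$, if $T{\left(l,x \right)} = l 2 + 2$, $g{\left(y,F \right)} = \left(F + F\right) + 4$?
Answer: $203$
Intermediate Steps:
$g{\left(y,F \right)} = 4 + 2 F$ ($g{\left(y,F \right)} = 2 F + 4 = 4 + 2 F$)
$T{\left(l,x \right)} = 2 + 2 l$ ($T{\left(l,x \right)} = 2 l + 2 = 2 + 2 l$)
$T{\left(76,g{\left(9,7 \right)} \right)} + W^{2}{\left(-7,5 \right)} = \left(2 + 2 \cdot 76\right) + \left(-7\right)^{2} = \left(2 + 152\right) + 49 = 154 + 49 = 203$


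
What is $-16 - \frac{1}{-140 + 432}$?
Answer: $- \frac{4673}{292} \approx -16.003$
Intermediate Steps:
$-16 - \frac{1}{-140 + 432} = -16 - \frac{1}{292} = - \frac{4673}{292}$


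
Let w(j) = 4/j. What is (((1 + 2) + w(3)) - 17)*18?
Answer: -228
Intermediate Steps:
(((1 + 2) + w(3)) - 17)*18 = (((1 + 2) + 4/3) - 17)*18 = ((3 + 4*(⅓)) - 17)*18 = ((3 + 4/3) - 17)*18 = (13/3 - 17)*18 = -38/3*18 = -228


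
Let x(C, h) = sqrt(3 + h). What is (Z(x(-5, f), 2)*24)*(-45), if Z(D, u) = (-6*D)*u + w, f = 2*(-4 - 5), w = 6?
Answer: -6480 + 12960*I*sqrt(15) ≈ -6480.0 + 50194.0*I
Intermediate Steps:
f = -18 (f = 2*(-9) = -18)
Z(D, u) = 6 - 6*D*u (Z(D, u) = (-6*D)*u + 6 = -6*D*u + 6 = 6 - 6*D*u)
(Z(x(-5, f), 2)*24)*(-45) = ((6 - 6*sqrt(3 - 18)*2)*24)*(-45) = ((6 - 6*sqrt(-15)*2)*24)*(-45) = ((6 - 6*I*sqrt(15)*2)*24)*(-45) = ((6 - 12*I*sqrt(15))*24)*(-45) = (144 - 288*I*sqrt(15))*(-45) = -6480 + 12960*I*sqrt(15)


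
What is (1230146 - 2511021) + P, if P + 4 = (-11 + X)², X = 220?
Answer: -1237198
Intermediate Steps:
P = 43677 (P = -4 + (-11 + 220)² = -4 + 209² = -4 + 43681 = 43677)
(1230146 - 2511021) + P = (1230146 - 2511021) + 43677 = -1280875 + 43677 = -1237198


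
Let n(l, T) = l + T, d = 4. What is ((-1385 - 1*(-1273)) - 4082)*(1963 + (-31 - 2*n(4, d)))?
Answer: -8035704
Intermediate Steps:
n(l, T) = T + l
((-1385 - 1*(-1273)) - 4082)*(1963 + (-31 - 2*n(4, d))) = ((-1385 - 1*(-1273)) - 4082)*(1963 + (-31 - 2*(4 + 4))) = ((-1385 + 1273) - 4082)*(1963 + (-31 - 2*8)) = (-112 - 4082)*(1963 + (-31 - 16)) = -4194*(1963 - 47) = -4194*1916 = -8035704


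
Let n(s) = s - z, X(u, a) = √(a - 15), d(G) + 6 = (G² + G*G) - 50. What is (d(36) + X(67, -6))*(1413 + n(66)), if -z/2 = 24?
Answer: 3872472 + 1527*I*√21 ≈ 3.8725e+6 + 6997.6*I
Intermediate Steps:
z = -48 (z = -2*24 = -48)
d(G) = -56 + 2*G² (d(G) = -6 + ((G² + G*G) - 50) = -6 + ((G² + G²) - 50) = -6 + (2*G² - 50) = -6 + (-50 + 2*G²) = -56 + 2*G²)
X(u, a) = √(-15 + a)
n(s) = 48 + s (n(s) = s - 1*(-48) = s + 48 = 48 + s)
(d(36) + X(67, -6))*(1413 + n(66)) = ((-56 + 2*36²) + √(-15 - 6))*(1413 + (48 + 66)) = ((-56 + 2*1296) + √(-21))*(1413 + 114) = ((-56 + 2592) + I*√21)*1527 = (2536 + I*√21)*1527 = 3872472 + 1527*I*√21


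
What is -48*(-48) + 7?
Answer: 2311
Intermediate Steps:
-48*(-48) + 7 = 2304 + 7 = 2311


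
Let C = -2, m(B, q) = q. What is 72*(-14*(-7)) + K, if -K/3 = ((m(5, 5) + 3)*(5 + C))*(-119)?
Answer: 15624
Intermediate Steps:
K = 8568 (K = -3*(5 + 3)*(5 - 2)*(-119) = -3*8*3*(-119) = -72*(-119) = -3*(-2856) = 8568)
72*(-14*(-7)) + K = 72*(-14*(-7)) + 8568 = 72*98 + 8568 = 7056 + 8568 = 15624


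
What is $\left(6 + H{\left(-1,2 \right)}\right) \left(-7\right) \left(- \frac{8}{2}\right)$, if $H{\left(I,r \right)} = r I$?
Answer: $112$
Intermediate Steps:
$H{\left(I,r \right)} = I r$
$\left(6 + H{\left(-1,2 \right)}\right) \left(-7\right) \left(- \frac{8}{2}\right) = \left(6 - 2\right) \left(-7\right) \left(- \frac{8}{2}\right) = \left(6 - 2\right) \left(-7\right) \left(\left(-8\right) \frac{1}{2}\right) = 4 \left(-7\right) \left(-4\right) = \left(-28\right) \left(-4\right) = 112$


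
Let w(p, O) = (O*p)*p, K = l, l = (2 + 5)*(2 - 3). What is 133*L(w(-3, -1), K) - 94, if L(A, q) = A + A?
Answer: -2488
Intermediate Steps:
l = -7 (l = 7*(-1) = -7)
K = -7
w(p, O) = O*p²
L(A, q) = 2*A
133*L(w(-3, -1), K) - 94 = 133*(2*(-1*(-3)²)) - 94 = 133*(2*(-1*9)) - 94 = 133*(2*(-9)) - 94 = 133*(-18) - 94 = -2394 - 94 = -2488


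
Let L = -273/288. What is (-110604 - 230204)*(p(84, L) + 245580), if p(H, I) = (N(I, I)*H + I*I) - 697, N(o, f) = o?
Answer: -96112805597185/1152 ≈ -8.3431e+10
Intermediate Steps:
L = -91/96 (L = -273*1/288 = -91/96 ≈ -0.94792)
p(H, I) = -697 + I**2 + H*I (p(H, I) = (I*H + I*I) - 697 = (H*I + I**2) - 697 = (I**2 + H*I) - 697 = -697 + I**2 + H*I)
(-110604 - 230204)*(p(84, L) + 245580) = (-110604 - 230204)*((-697 + (-91/96)**2 + 84*(-91/96)) + 245580) = -340808*((-697 + 8281/9216 - 637/8) + 245580) = -340808*(-7149095/9216 + 245580) = -340808*2256116185/9216 = -96112805597185/1152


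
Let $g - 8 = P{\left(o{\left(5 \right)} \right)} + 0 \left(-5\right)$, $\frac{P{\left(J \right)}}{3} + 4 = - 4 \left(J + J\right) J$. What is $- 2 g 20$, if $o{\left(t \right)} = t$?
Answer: $24160$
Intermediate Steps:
$P{\left(J \right)} = -12 - 24 J^{2}$ ($P{\left(J \right)} = -12 + 3 - 4 \left(J + J\right) J = -12 + 3 - 4 \cdot 2 J J = -12 + 3 - 8 J J = -12 + 3 \left(- 8 J^{2}\right) = -12 - 24 J^{2}$)
$g = -604$ ($g = 8 + \left(\left(-12 - 24 \cdot 5^{2}\right) + 0 \left(-5\right)\right) = 8 + \left(\left(-12 - 600\right) + 0\right) = 8 + \left(-612 + 0\right) = 8 - 612 = -604$)
$- 2 g 20 = \left(-2\right) \left(-604\right) 20 = 1208 \cdot 20 = 24160$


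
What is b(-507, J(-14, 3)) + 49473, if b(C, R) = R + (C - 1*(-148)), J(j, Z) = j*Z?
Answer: 49072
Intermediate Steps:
J(j, Z) = Z*j
b(C, R) = 148 + C + R (b(C, R) = R + (C + 148) = R + (148 + C) = 148 + C + R)
b(-507, J(-14, 3)) + 49473 = (148 - 507 + 3*(-14)) + 49473 = (148 - 507 - 42) + 49473 = -401 + 49473 = 49072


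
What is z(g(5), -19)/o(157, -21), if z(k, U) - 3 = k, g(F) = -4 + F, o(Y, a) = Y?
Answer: 4/157 ≈ 0.025478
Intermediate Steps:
z(k, U) = 3 + k
z(g(5), -19)/o(157, -21) = (3 + (-4 + 5))/157 = (3 + 1)*(1/157) = 4*(1/157) = 4/157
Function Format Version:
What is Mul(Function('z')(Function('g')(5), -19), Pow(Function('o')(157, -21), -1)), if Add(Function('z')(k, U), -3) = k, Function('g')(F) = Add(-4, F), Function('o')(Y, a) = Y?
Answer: Rational(4, 157) ≈ 0.025478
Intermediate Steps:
Function('z')(k, U) = Add(3, k)
Mul(Function('z')(Function('g')(5), -19), Pow(Function('o')(157, -21), -1)) = Mul(Add(3, Add(-4, 5)), Pow(157, -1)) = Mul(Add(3, 1), Rational(1, 157)) = Mul(4, Rational(1, 157)) = Rational(4, 157)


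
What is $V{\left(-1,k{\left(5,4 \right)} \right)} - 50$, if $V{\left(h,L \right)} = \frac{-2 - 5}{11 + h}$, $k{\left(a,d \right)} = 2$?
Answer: $- \frac{507}{10} \approx -50.7$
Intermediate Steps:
$V{\left(h,L \right)} = - \frac{7}{11 + h}$
$V{\left(-1,k{\left(5,4 \right)} \right)} - 50 = - \frac{7}{11 - 1} - 50 = - \frac{7}{10} - 50 = - \frac{507}{10}$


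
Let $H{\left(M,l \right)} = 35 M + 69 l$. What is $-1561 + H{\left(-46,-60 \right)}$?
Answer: $-7311$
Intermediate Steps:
$-1561 + H{\left(-46,-60 \right)} = -1561 + \left(35 \left(-46\right) + 69 \left(-60\right)\right) = -1561 - 5750 = -7311$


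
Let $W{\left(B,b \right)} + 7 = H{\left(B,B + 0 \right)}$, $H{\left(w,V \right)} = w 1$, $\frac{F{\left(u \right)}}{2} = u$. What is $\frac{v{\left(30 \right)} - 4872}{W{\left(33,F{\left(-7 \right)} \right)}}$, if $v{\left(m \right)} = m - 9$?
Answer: $- \frac{4851}{26} \approx -186.58$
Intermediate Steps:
$F{\left(u \right)} = 2 u$
$H{\left(w,V \right)} = w$
$v{\left(m \right)} = -9 + m$
$W{\left(B,b \right)} = -7 + B$
$\frac{v{\left(30 \right)} - 4872}{W{\left(33,F{\left(-7 \right)} \right)}} = \frac{\left(-9 + 30\right) - 4872}{-7 + 33} = \frac{21 - 4872}{26} = \left(-4851\right) \frac{1}{26} = - \frac{4851}{26}$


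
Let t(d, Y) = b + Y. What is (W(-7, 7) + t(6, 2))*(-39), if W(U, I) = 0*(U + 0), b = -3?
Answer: 39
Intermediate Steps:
W(U, I) = 0 (W(U, I) = 0*U = 0)
t(d, Y) = -3 + Y
(W(-7, 7) + t(6, 2))*(-39) = (0 + (-3 + 2))*(-39) = (0 - 1)*(-39) = -1*(-39) = 39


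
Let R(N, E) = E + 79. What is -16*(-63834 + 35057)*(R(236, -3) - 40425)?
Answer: -18577970768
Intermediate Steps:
R(N, E) = 79 + E
-16*(-63834 + 35057)*(R(236, -3) - 40425) = -16*(-63834 + 35057)*((79 - 3) - 40425) = -(-460432)*(76 - 40425) = -(-460432)*(-40349) = -16*1161123173 = -18577970768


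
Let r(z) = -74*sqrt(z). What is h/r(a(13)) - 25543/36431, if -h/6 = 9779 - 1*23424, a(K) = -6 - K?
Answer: -25543/36431 + 40935*I*sqrt(19)/703 ≈ -0.70113 + 253.81*I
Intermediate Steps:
h = 81870 (h = -6*(9779 - 1*23424) = -6*(9779 - 23424) = -6*(-13645) = 81870)
h/r(a(13)) - 25543/36431 = 81870/((-74*sqrt(-6 - 1*13))) - 25543/36431 = 81870/((-74*sqrt(-6 - 13))) - 25543*1/36431 = 81870/((-74*I*sqrt(19))) - 25543/36431 = 81870*(I*sqrt(19)/1406) - 25543/36431 = 40935*I*sqrt(19)/703 - 25543/36431 = -25543/36431 + 40935*I*sqrt(19)/703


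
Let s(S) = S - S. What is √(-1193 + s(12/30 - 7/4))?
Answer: I*√1193 ≈ 34.54*I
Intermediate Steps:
s(S) = 0
√(-1193 + s(12/30 - 7/4)) = √(-1193 + 0) = √(-1193) = I*√1193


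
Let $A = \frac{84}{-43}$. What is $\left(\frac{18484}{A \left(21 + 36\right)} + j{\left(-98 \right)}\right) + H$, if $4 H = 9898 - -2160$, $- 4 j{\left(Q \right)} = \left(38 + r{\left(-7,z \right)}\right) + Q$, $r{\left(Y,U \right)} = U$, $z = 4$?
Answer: $\frac{6852823}{2394} \approx 2862.5$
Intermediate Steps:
$A = - \frac{84}{43}$ ($A = 84 \left(- \frac{1}{43}\right) = - \frac{84}{43} \approx -1.9535$)
$j{\left(Q \right)} = - \frac{21}{2} - \frac{Q}{4}$ ($j{\left(Q \right)} = - \frac{\left(38 + 4\right) + Q}{4} = - \frac{42 + Q}{4} = - \frac{21}{2} - \frac{Q}{4}$)
$H = \frac{6029}{2}$ ($H = \frac{9898 - -2160}{4} = \frac{9898 + 2160}{4} = \frac{1}{4} \cdot 12058 = \frac{6029}{2} \approx 3014.5$)
$\left(\frac{18484}{A \left(21 + 36\right)} + j{\left(-98 \right)}\right) + H = \left(\frac{18484}{\left(- \frac{84}{43}\right) \left(21 + 36\right)} - -14\right) + \frac{6029}{2} = \left(\frac{18484}{\left(- \frac{84}{43}\right) 57} + \left(- \frac{21}{2} + \frac{49}{2}\right)\right) + \frac{6029}{2} = \left(\frac{18484}{- \frac{4788}{43}} + 14\right) + \frac{6029}{2} = \left(18484 \left(- \frac{43}{4788}\right) + 14\right) + \frac{6029}{2} = \left(- \frac{198703}{1197} + 14\right) + \frac{6029}{2} = - \frac{181945}{1197} + \frac{6029}{2} = \frac{6852823}{2394}$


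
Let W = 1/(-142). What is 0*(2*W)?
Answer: 0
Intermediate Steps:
W = -1/142 ≈ -0.0070423
0*(2*W) = 0*(2*(-1/142)) = 0*(-1/71) = 0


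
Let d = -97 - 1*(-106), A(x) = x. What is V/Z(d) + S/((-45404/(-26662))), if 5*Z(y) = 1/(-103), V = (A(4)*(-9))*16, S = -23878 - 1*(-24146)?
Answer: 3368946994/11351 ≈ 2.9680e+5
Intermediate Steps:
S = 268 (S = -23878 + 24146 = 268)
V = -576 (V = (4*(-9))*16 = -36*16 = -576)
d = 9 (d = -97 + 106 = 9)
Z(y) = -1/515 (Z(y) = (⅕)/(-103) = (⅕)*(-1/103) = -1/515)
V/Z(d) + S/((-45404/(-26662))) = -576/(-1/515) + 268/((-45404/(-26662))) = -576*(-515) + 268/((-45404*(-1/26662))) = 296640 + 268/(22702/13331) = 296640 + 268*(13331/22702) = 296640 + 1786354/11351 = 3368946994/11351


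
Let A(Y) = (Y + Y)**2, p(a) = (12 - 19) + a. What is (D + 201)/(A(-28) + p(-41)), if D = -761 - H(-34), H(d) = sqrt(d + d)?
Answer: -35/193 - I*sqrt(17)/1544 ≈ -0.18135 - 0.0026704*I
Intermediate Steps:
H(d) = sqrt(2)*sqrt(d) (H(d) = sqrt(2*d) = sqrt(2)*sqrt(d))
D = -761 - 2*I*sqrt(17) (D = -761 - sqrt(2)*sqrt(-34) = -761 - sqrt(2)*I*sqrt(34) = -761 - 2*I*sqrt(17) ≈ -761.0 - 8.2462*I)
p(a) = -7 + a
A(Y) = 4*Y**2 (A(Y) = (2*Y)**2 = 4*Y**2)
(D + 201)/(A(-28) + p(-41)) = ((-761 - 2*I*sqrt(17)) + 201)/(4*(-28)**2 + (-7 - 41)) = (-560 - 2*I*sqrt(17))/(4*784 - 48) = (-560 - 2*I*sqrt(17))/(3136 - 48) = (-560 - 2*I*sqrt(17))/3088 = (-560 - 2*I*sqrt(17))*(1/3088) = -35/193 - I*sqrt(17)/1544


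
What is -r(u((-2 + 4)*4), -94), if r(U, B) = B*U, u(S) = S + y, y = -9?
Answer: -94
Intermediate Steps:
u(S) = -9 + S (u(S) = S - 9 = -9 + S)
-r(u((-2 + 4)*4), -94) = -(-94)*(-9 + (-2 + 4)*4) = -(-94)*(-9 + 2*4) = -(-94)*(-9 + 8) = -(-94)*(-1) = -1*94 = -94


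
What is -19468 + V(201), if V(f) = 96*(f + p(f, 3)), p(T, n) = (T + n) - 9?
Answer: 18548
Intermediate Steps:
p(T, n) = -9 + T + n
V(f) = -576 + 192*f (V(f) = 96*(f + (-9 + f + 3)) = 96*(f + (-6 + f)) = 96*(-6 + 2*f) = -576 + 192*f)
-19468 + V(201) = -19468 + (-576 + 192*201) = -19468 + (-576 + 38592) = -19468 + 38016 = 18548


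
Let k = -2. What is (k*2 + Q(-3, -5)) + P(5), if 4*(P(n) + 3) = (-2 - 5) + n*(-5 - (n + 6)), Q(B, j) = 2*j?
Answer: -155/4 ≈ -38.750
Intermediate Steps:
P(n) = -19/4 + n*(-11 - n)/4 (P(n) = -3 + ((-2 - 5) + n*(-5 - (n + 6)))/4 = -3 + (-7 + n*(-5 - (6 + n)))/4 = -3 + (-7 + n*(-5 + (-6 - n)))/4 = -3 + (-7 + n*(-11 - n))/4 = -3 + (-7/4 + n*(-11 - n)/4) = -19/4 + n*(-11 - n)/4)
(k*2 + Q(-3, -5)) + P(5) = (-2*2 + 2*(-5)) + (-19/4 - 11/4*5 - ¼*5²) = (-4 - 10) + (-19/4 - 55/4 - ¼*25) = -14 + (-19/4 - 55/4 - 25/4) = -14 - 99/4 = -155/4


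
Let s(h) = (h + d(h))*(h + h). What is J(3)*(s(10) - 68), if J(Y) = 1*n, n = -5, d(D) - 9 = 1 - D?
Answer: -660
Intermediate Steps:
d(D) = 10 - D (d(D) = 9 + (1 - D) = 10 - D)
J(Y) = -5 (J(Y) = 1*(-5) = -5)
s(h) = 20*h (s(h) = (h + (10 - h))*(h + h) = 10*(2*h) = 20*h)
J(3)*(s(10) - 68) = -5*(20*10 - 68) = -5*(200 - 68) = -5*132 = -660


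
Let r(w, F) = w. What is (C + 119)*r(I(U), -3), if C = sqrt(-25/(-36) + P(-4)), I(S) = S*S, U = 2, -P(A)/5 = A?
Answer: 476 + 2*sqrt(745)/3 ≈ 494.20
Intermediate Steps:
P(A) = -5*A
I(S) = S**2
C = sqrt(745)/6 (C = sqrt(-25/(-36) - 5*(-4)) = sqrt(-25*(-1/36) + 20) = sqrt(25/36 + 20) = sqrt(745/36) = sqrt(745)/6 ≈ 4.5491)
(C + 119)*r(I(U), -3) = (sqrt(745)/6 + 119)*2**2 = (119 + sqrt(745)/6)*4 = 476 + 2*sqrt(745)/3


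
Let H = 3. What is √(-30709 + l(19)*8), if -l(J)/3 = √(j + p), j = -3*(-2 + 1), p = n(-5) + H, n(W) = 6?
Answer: √(-30709 - 48*√3) ≈ 175.48*I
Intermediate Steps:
p = 9 (p = 6 + 3 = 9)
j = 3 (j = -3*(-1) = 3)
l(J) = -6*√3 (l(J) = -3*√(3 + 9) = -6*√3)
√(-30709 + l(19)*8) = √(-30709 - 6*√3*8) = √(-30709 - 48*√3)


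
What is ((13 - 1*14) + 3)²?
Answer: 4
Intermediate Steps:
((13 - 1*14) + 3)² = ((13 - 14) + 3)² = (-1 + 3)² = 2² = 4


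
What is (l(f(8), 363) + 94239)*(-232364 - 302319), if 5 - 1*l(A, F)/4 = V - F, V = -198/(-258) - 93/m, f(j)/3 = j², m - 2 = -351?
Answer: -767950709941579/15007 ≈ -5.1173e+10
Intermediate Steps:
m = -349 (m = 2 - 351 = -349)
f(j) = 3*j²
V = 15516/15007 (V = -198/(-258) - 93/(-349) = -198*(-1/258) - 93*(-1/349) = 33/43 + 93/349 = 15516/15007 ≈ 1.0339)
l(A, F) = 238076/15007 + 4*F (l(A, F) = 20 - 4*(15516/15007 - F) = 20 + (-62064/15007 + 4*F) = 238076/15007 + 4*F)
(l(f(8), 363) + 94239)*(-232364 - 302319) = ((238076/15007 + 4*363) + 94239)*(-232364 - 302319) = ((238076/15007 + 1452) + 94239)*(-534683) = (22028240/15007 + 94239)*(-534683) = (1436272913/15007)*(-534683) = -767950709941579/15007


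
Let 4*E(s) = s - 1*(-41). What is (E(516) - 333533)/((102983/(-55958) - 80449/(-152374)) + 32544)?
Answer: -947565525350325/92492222424116 ≈ -10.245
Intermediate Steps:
E(s) = 41/4 + s/4 (E(s) = (s - 1*(-41))/4 = (s + 41)/4 = (41 + s)/4 = 41/4 + s/4)
(E(516) - 333533)/((102983/(-55958) - 80449/(-152374)) + 32544) = ((41/4 + (¼)*516) - 333533)/((102983/(-55958) - 80449/(-152374)) + 32544) = ((41/4 + 129) - 333533)/((102983*(-1/55958) - 80449*(-1/152374)) + 32544) = (557/4 - 333533)/((-102983/55958 + 80449/152374) + 32544) = -1333575/(4*(-2797541625/2131636073 + 32544)) = -1333575/(4*69369166818087/2131636073) = -1333575/4*2131636073/69369166818087 = -947565525350325/92492222424116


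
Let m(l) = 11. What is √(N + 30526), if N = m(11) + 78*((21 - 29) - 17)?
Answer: √28587 ≈ 169.08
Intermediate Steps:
N = -1939 (N = 11 + 78*((21 - 29) - 17) = 11 + 78*(-8 - 17) = 11 + 78*(-25) = 11 - 1950 = -1939)
√(N + 30526) = √(-1939 + 30526) = √28587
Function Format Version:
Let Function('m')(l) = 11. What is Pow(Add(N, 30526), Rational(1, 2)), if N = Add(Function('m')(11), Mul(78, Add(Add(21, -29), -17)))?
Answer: Pow(28587, Rational(1, 2)) ≈ 169.08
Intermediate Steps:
N = -1939 (N = Add(11, Mul(78, Add(Add(21, -29), -17))) = Add(11, Mul(78, Add(-8, -17))) = Add(11, Mul(78, -25)) = Add(11, -1950) = -1939)
Pow(Add(N, 30526), Rational(1, 2)) = Pow(Add(-1939, 30526), Rational(1, 2)) = Pow(28587, Rational(1, 2))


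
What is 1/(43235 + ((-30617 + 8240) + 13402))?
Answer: 1/34260 ≈ 2.9189e-5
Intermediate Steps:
1/(43235 + ((-30617 + 8240) + 13402)) = 1/(43235 + (-22377 + 13402)) = 1/(43235 - 8975) = 1/34260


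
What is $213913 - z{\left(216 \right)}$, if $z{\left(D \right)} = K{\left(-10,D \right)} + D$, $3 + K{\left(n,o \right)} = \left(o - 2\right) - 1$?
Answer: $213487$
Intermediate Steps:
$K{\left(n,o \right)} = -6 + o$ ($K{\left(n,o \right)} = -3 + \left(\left(o - 2\right) - 1\right) = -3 + \left(\left(-2 + o\right) - 1\right) = -3 + \left(-3 + o\right) = -6 + o$)
$z{\left(D \right)} = -6 + 2 D$ ($z{\left(D \right)} = \left(-6 + D\right) + D = -6 + 2 D$)
$213913 - z{\left(216 \right)} = 213913 - \left(-6 + 2 \cdot 216\right) = 213913 - \left(-6 + 432\right) = 213913 - 426 = 213487$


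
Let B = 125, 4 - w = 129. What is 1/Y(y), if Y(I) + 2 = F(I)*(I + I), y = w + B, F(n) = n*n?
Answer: -½ ≈ -0.50000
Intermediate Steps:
w = -125 (w = 4 - 1*129 = 4 - 129 = -125)
F(n) = n²
y = 0 (y = -125 + 125 = 0)
Y(I) = -2 + 2*I³ (Y(I) = -2 + I²*(I + I) = -2 + I²*(2*I) = -2 + 2*I³)
1/Y(y) = 1/(-2 + 2*0³) = 1/(-2 + 2*0) = 1/(-2 + 0) = 1/(-2) = -½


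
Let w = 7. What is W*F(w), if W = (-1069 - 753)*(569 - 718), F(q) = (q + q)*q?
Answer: 26604844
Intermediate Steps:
F(q) = 2*q**2 (F(q) = (2*q)*q = 2*q**2)
W = 271478 (W = -1822*(-149) = 271478)
W*F(w) = 271478*(2*7**2) = 271478*(2*49) = 271478*98 = 26604844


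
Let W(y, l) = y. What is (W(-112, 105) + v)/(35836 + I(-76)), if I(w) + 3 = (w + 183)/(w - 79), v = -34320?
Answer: -667120/694251 ≈ -0.96092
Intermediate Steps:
I(w) = -3 + (183 + w)/(-79 + w) (I(w) = -3 + (w + 183)/(w - 79) = -3 + (183 + w)/(-79 + w))
(W(-112, 105) + v)/(35836 + I(-76)) = (-112 - 34320)/(35836 + 2*(210 - 1*(-76))/(-79 - 76)) = -34432/(35836 + 2*(210 + 76)/(-155)) = -34432/(35836 + 2*(-1/155)*286) = -34432/(35836 - 572/155) = -34432/5554008/155 = -34432*155/5554008 = -667120/694251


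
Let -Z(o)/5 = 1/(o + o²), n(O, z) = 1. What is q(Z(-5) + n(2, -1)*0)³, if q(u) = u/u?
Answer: 1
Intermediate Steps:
Z(o) = -5/(o + o²)
q(u) = 1
q(Z(-5) + n(2, -1)*0)³ = 1³ = 1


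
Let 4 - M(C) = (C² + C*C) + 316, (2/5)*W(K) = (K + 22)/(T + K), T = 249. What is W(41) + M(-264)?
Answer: -16205601/116 ≈ -1.3970e+5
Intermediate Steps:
W(K) = 5*(22 + K)/(2*(249 + K)) (W(K) = 5*((K + 22)/(249 + K))/2 = 5*((22 + K)/(249 + K))/2 = 5*(22 + K)/(2*(249 + K)))
M(C) = -312 - 2*C² (M(C) = 4 - ((C² + C*C) + 316) = 4 - ((C² + C²) + 316) = 4 - (2*C² + 316) = 4 - (316 + 2*C²) = 4 + (-316 - 2*C²) = -312 - 2*C²)
W(41) + M(-264) = 5*(22 + 41)/(2*(249 + 41)) + (-312 - 2*(-264)²) = (5/2)*63/290 + (-312 - 2*69696) = (5/2)*(1/290)*63 + (-312 - 139392) = 63/116 - 139704 = -16205601/116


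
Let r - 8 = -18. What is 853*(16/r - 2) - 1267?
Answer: -21689/5 ≈ -4337.8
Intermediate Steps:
r = -10 (r = 8 - 18 = -10)
853*(16/r - 2) - 1267 = 853*(16/(-10) - 2) - 1267 = 853*(16*(-⅒) - 2) - 1267 = 853*(-8/5 - 2) - 1267 = 853*(-18/5) - 1267 = -15354/5 - 1267 = -21689/5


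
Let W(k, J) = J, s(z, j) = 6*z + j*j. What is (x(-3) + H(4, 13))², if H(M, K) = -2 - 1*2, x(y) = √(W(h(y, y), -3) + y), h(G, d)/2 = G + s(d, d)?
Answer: (4 - I*√6)² ≈ 10.0 - 19.596*I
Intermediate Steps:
s(z, j) = j² + 6*z (s(z, j) = 6*z + j² = j² + 6*z)
h(G, d) = 2*G + 2*d² + 12*d (h(G, d) = 2*(G + (d² + 6*d)) = 2*(G + d² + 6*d) = 2*G + 2*d² + 12*d)
x(y) = √(-3 + y)
H(M, K) = -4 (H(M, K) = -2 - 2 = -4)
(x(-3) + H(4, 13))² = (√(-3 - 3) - 4)² = (√(-6) - 4)² = (I*√6 - 4)² = (-4 + I*√6)²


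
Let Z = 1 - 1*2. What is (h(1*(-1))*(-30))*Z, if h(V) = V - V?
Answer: 0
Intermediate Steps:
h(V) = 0
Z = -1 (Z = 1 - 2 = -1)
(h(1*(-1))*(-30))*Z = (0*(-30))*(-1) = 0*(-1) = 0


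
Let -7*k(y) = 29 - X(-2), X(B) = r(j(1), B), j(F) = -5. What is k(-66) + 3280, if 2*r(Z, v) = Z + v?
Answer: 45855/14 ≈ 3275.4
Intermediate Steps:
r(Z, v) = Z/2 + v/2 (r(Z, v) = (Z + v)/2 = Z/2 + v/2)
X(B) = -5/2 + B/2 (X(B) = (1/2)*(-5) + B/2 = -5/2 + B/2)
k(y) = -65/14 (k(y) = -(29 - (-5/2 + (1/2)*(-2)))/7 = -(29 - (-5/2 - 1))/7 = -(29 - 1*(-7/2))/7 = -(29 + 7/2)/7 = -1/7*65/2 = -65/14)
k(-66) + 3280 = -65/14 + 3280 = 45855/14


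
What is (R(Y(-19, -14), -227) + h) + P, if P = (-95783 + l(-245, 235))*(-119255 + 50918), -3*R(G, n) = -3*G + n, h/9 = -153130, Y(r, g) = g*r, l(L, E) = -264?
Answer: 19686558032/3 ≈ 6.5622e+9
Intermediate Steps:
h = -1378170 (h = 9*(-153130) = -1378170)
R(G, n) = G - n/3 (R(G, n) = -(-3*G + n)/3 = -(n - 3*G)/3 = G - n/3)
P = 6563563839 (P = (-95783 - 264)*(-119255 + 50918) = -96047*(-68337) = 6563563839)
(R(Y(-19, -14), -227) + h) + P = ((-14*(-19) - ⅓*(-227)) - 1378170) + 6563563839 = ((266 + 227/3) - 1378170) + 6563563839 = (1025/3 - 1378170) + 6563563839 = -4133485/3 + 6563563839 = 19686558032/3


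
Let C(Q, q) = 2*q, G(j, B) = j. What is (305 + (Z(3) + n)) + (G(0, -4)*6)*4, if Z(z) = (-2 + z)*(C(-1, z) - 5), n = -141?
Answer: 165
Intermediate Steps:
Z(z) = (-5 + 2*z)*(-2 + z) (Z(z) = (-2 + z)*(2*z - 5) = (-2 + z)*(-5 + 2*z) = (-5 + 2*z)*(-2 + z))
(305 + (Z(3) + n)) + (G(0, -4)*6)*4 = (305 + ((10 - 9*3 + 2*3²) - 141)) + (0*6)*4 = (305 + ((10 - 27 + 2*9) - 141)) + 0*4 = (305 + ((10 - 27 + 18) - 141)) + 0 = (305 + (1 - 141)) + 0 = (305 - 140) + 0 = 165 + 0 = 165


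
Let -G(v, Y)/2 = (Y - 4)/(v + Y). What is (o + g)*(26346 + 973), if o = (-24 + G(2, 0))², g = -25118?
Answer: -675271042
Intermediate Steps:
G(v, Y) = -2*(-4 + Y)/(Y + v) (G(v, Y) = -2*(Y - 4)/(v + Y) = -2*(-4 + Y)/(Y + v))
o = 400 (o = (-24 + 2*(4 - 1*0)/(0 + 2))² = (-24 + 2*(4 + 0)/2)² = (-24 + 2*(½)*4)² = (-24 + 4)² = (-20)² = 400)
(o + g)*(26346 + 973) = (400 - 25118)*(26346 + 973) = -24718*27319 = -675271042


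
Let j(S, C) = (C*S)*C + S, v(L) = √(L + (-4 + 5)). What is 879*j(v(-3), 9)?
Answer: 72078*I*√2 ≈ 1.0193e+5*I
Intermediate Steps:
v(L) = √(1 + L) (v(L) = √(L + 1) = √(1 + L))
j(S, C) = S + S*C² (j(S, C) = S*C² + S = S + S*C²)
879*j(v(-3), 9) = 879*(√(1 - 3)*(1 + 9²)) = 879*(√(-2)*(1 + 81)) = 879*((I*√2)*82) = 879*(82*I*√2) = 72078*I*√2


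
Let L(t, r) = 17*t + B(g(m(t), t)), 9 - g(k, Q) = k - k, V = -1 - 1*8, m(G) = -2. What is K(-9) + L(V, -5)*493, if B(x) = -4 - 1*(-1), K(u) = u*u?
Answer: -76827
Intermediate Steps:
K(u) = u**2
V = -9 (V = -1 - 8 = -9)
g(k, Q) = 9 (g(k, Q) = 9 - (k - k) = 9 - 1*0 = 9 + 0 = 9)
B(x) = -3 (B(x) = -4 + 1 = -3)
L(t, r) = -3 + 17*t (L(t, r) = 17*t - 3 = -3 + 17*t)
K(-9) + L(V, -5)*493 = (-9)**2 + (-3 + 17*(-9))*493 = 81 + (-3 - 153)*493 = 81 - 156*493 = 81 - 76908 = -76827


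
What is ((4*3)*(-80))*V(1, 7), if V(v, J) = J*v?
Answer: -6720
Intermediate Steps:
((4*3)*(-80))*V(1, 7) = ((4*3)*(-80))*(7*1) = (12*(-80))*7 = -960*7 = -6720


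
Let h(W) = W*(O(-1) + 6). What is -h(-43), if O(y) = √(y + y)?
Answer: 258 + 43*I*√2 ≈ 258.0 + 60.811*I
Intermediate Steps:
O(y) = √2*√y (O(y) = √(2*y) = √2*√y)
h(W) = W*(6 + I*√2) (h(W) = W*(√2*√(-1) + 6) = W*(√2*I + 6) = W*(I*√2 + 6) = W*(6 + I*√2))
-h(-43) = -(-43)*(6 + I*√2) = -(-258 - 43*I*√2) = 258 + 43*I*√2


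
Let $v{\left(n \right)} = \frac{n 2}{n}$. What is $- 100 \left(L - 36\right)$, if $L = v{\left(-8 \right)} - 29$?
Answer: $6300$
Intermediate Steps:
$v{\left(n \right)} = 2$ ($v{\left(n \right)} = \frac{2 n}{n} = 2$)
$L = -27$ ($L = 2 - 29 = -27$)
$- 100 \left(L - 36\right) = - 100 \left(-27 - 36\right) = \left(-100\right) \left(-63\right) = 6300$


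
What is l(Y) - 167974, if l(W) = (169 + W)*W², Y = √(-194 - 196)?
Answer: -233884 - 390*I*√390 ≈ -2.3388e+5 - 7701.9*I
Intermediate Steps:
Y = I*√390 (Y = √(-390) = I*√390 ≈ 19.748*I)
l(W) = W²*(169 + W)
l(Y) - 167974 = (I*√390)²*(169 + I*√390) - 167974 = -390*(169 + I*√390) - 167974 = (-65910 - 390*I*√390) - 167974 = -233884 - 390*I*√390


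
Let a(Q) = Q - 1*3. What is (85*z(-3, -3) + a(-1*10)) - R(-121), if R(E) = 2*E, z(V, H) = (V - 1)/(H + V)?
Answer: 857/3 ≈ 285.67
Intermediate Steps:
z(V, H) = (-1 + V)/(H + V)
a(Q) = -3 + Q (a(Q) = Q - 3 = -3 + Q)
(85*z(-3, -3) + a(-1*10)) - R(-121) = (85*((-1 - 3)/(-3 - 3)) + (-3 - 1*10)) - 2*(-121) = (85*(-4/(-6)) + (-3 - 10)) - 1*(-242) = (85*(-1/6*(-4)) - 13) + 242 = (85*(2/3) - 13) + 242 = (170/3 - 13) + 242 = 131/3 + 242 = 857/3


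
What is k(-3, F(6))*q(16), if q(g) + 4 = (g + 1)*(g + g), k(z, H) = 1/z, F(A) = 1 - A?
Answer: -180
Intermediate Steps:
q(g) = -4 + 2*g*(1 + g) (q(g) = -4 + (g + 1)*(g + g) = -4 + (1 + g)*(2*g) = -4 + 2*g*(1 + g))
k(-3, F(6))*q(16) = (-4 + 2*16 + 2*16²)/(-3) = -(-4 + 32 + 2*256)/3 = -(-4 + 32 + 512)/3 = -⅓*540 = -180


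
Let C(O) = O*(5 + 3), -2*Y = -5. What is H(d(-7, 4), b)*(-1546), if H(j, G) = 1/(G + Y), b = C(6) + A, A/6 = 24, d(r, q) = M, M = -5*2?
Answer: -3092/389 ≈ -7.9486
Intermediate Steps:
M = -10
Y = 5/2 (Y = -½*(-5) = 5/2 ≈ 2.5000)
C(O) = 8*O (C(O) = O*8 = 8*O)
d(r, q) = -10
A = 144 (A = 6*24 = 144)
b = 192 (b = 8*6 + 144 = 48 + 144 = 192)
H(j, G) = 1/(5/2 + G) (H(j, G) = 1/(G + 5/2) = 1/(5/2 + G))
H(d(-7, 4), b)*(-1546) = (2/(5 + 2*192))*(-1546) = (2/(5 + 384))*(-1546) = (2/389)*(-1546) = -3092/389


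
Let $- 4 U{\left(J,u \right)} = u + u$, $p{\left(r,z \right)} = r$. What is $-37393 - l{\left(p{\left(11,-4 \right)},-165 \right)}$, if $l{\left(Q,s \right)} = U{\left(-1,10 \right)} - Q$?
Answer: $-37377$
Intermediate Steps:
$U{\left(J,u \right)} = - \frac{u}{2}$ ($U{\left(J,u \right)} = - \frac{u + u}{4} = - \frac{2 u}{4} = - \frac{u}{2}$)
$l{\left(Q,s \right)} = -5 - Q$ ($l{\left(Q,s \right)} = \left(- \frac{1}{2}\right) 10 - Q = -5 - Q$)
$-37393 - l{\left(p{\left(11,-4 \right)},-165 \right)} = -37393 - \left(-5 - 11\right) = -37393 - -16 = -37393 + 16 = -37377$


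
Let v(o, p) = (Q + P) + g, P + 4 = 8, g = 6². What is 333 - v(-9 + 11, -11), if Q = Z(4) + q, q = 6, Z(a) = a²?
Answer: 271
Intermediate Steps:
g = 36
P = 4 (P = -4 + 8 = 4)
Q = 22 (Q = 4² + 6 = 16 + 6 = 22)
v(o, p) = 62 (v(o, p) = (22 + 4) + 36 = 26 + 36 = 62)
333 - v(-9 + 11, -11) = 333 - 1*62 = 333 - 62 = 271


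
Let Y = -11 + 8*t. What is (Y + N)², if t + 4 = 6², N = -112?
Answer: 17689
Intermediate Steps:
t = 32 (t = -4 + 6² = -4 + 36 = 32)
Y = 245 (Y = -11 + 8*32 = -11 + 256 = 245)
(Y + N)² = (245 - 112)² = 133² = 17689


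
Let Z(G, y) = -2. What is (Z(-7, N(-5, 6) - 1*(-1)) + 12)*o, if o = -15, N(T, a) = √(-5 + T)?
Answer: -150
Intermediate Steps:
(Z(-7, N(-5, 6) - 1*(-1)) + 12)*o = (-2 + 12)*(-15) = 10*(-15) = -150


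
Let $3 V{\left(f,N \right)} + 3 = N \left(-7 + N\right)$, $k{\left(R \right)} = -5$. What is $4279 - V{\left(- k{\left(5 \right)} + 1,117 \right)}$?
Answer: $-10$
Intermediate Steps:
$V{\left(f,N \right)} = -1 + \frac{N \left(-7 + N\right)}{3}$
$4279 - V{\left(- k{\left(5 \right)} + 1,117 \right)} = 4279 - \left(-1 - 273 + \frac{117^{2}}{3}\right) = 4279 - \left(-1 - 273 + \frac{1}{3} \cdot 13689\right) = 4279 - \left(-1 - 273 + 4563\right) = 4279 - 4289 = -10$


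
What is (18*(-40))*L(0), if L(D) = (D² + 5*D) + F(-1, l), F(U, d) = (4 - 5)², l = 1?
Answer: -720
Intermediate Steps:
F(U, d) = 1 (F(U, d) = (-1)² = 1)
L(D) = 1 + D² + 5*D (L(D) = (D² + 5*D) + 1 = 1 + D² + 5*D)
(18*(-40))*L(0) = (18*(-40))*(1 + 0² + 5*0) = -720*(1 + 0 + 0) = -720*1 = -720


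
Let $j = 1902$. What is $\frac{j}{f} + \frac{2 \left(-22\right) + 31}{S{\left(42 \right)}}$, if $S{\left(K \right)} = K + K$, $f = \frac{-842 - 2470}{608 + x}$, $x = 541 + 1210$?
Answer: $- \frac{1745073}{1288} \approx -1354.9$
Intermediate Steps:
$x = 1751$
$f = - \frac{3312}{2359}$ ($f = \frac{-842 - 2470}{608 + 1751} = - \frac{3312}{2359} \approx -1.404$)
$S{\left(K \right)} = 2 K$
$\frac{j}{f} + \frac{2 \left(-22\right) + 31}{S{\left(42 \right)}} = \frac{1902}{- \frac{3312}{2359}} + \frac{2 \left(-22\right) + 31}{2 \cdot 42} = 1902 \left(- \frac{2359}{3312}\right) + \frac{-44 + 31}{84} = - \frac{747803}{552} - \frac{13}{84} = - \frac{1745073}{1288}$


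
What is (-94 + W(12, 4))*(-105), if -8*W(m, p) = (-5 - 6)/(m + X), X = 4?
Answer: 1262205/128 ≈ 9861.0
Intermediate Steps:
W(m, p) = 11/(8*(4 + m)) (W(m, p) = -(-5 - 6)/(8*(m + 4)) = -(-11)/(8*(4 + m)) = 11/(8*(4 + m)))
(-94 + W(12, 4))*(-105) = (-94 + 11/(8*(4 + 12)))*(-105) = (-94 + (11/8)/16)*(-105) = (-94 + (11/8)*(1/16))*(-105) = (-94 + 11/128)*(-105) = -12021/128*(-105) = 1262205/128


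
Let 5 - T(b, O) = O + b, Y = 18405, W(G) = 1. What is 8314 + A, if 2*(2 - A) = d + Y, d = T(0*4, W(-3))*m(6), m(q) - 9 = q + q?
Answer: -1857/2 ≈ -928.50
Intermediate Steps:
m(q) = 9 + 2*q (m(q) = 9 + (q + q) = 9 + 2*q)
T(b, O) = 5 - O - b (T(b, O) = 5 - (O + b) = 5 + (-O - b) = 5 - O - b)
d = 84 (d = (5 - 1*1 - 0*4)*(9 + 2*6) = (5 - 1 - 1*0)*(9 + 12) = (5 - 1 + 0)*21 = 4*21 = 84)
A = -18485/2 (A = 2 - (84 + 18405)/2 = 2 - 1/2*18489 = 2 - 18489/2 = -18485/2 ≈ -9242.5)
8314 + A = 8314 - 18485/2 = -1857/2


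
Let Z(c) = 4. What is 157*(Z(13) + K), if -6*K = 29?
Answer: -785/6 ≈ -130.83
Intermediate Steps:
K = -29/6 (K = -⅙*29 = -29/6 ≈ -4.8333)
157*(Z(13) + K) = 157*(4 - 29/6) = 157*(-⅚) = -785/6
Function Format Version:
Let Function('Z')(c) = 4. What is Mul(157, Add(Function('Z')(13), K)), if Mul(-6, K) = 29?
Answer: Rational(-785, 6) ≈ -130.83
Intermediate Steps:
K = Rational(-29, 6) (K = Mul(Rational(-1, 6), 29) = Rational(-29, 6) ≈ -4.8333)
Mul(157, Add(Function('Z')(13), K)) = Mul(157, Add(4, Rational(-29, 6))) = Mul(157, Rational(-5, 6)) = Rational(-785, 6)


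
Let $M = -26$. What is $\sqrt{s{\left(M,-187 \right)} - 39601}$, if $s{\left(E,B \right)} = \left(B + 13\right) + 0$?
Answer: $5 i \sqrt{1591} \approx 199.44 i$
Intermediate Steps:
$s{\left(E,B \right)} = 13 + B$ ($s{\left(E,B \right)} = \left(13 + B\right) + 0 = 13 + B$)
$\sqrt{s{\left(M,-187 \right)} - 39601} = \sqrt{\left(13 - 187\right) - 39601} = \sqrt{-174 - 39601} = \sqrt{-39775} = 5 i \sqrt{1591}$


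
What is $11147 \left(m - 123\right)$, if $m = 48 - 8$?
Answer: $-925201$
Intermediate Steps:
$m = 40$ ($m = 48 - 8 = 40$)
$11147 \left(m - 123\right) = 11147 \left(40 - 123\right) = 11147 \left(-83\right) = -925201$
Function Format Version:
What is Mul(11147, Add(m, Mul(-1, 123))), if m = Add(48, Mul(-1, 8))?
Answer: -925201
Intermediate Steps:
m = 40 (m = Add(48, -8) = 40)
Mul(11147, Add(m, Mul(-1, 123))) = Mul(11147, Add(40, Mul(-1, 123))) = Mul(11147, Add(40, -123)) = Mul(11147, -83) = -925201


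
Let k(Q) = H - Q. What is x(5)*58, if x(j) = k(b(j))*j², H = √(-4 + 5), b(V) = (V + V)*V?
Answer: -71050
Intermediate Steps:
b(V) = 2*V² (b(V) = (2*V)*V = 2*V²)
H = 1 (H = √1 = 1)
k(Q) = 1 - Q
x(j) = j²*(1 - 2*j²) (x(j) = (1 - 2*j²)*j² = j²*(1 - 2*j²))
x(5)*58 = (5² - 2*5⁴)*58 = (25 - 2*625)*58 = (25 - 1250)*58 = -1225*58 = -71050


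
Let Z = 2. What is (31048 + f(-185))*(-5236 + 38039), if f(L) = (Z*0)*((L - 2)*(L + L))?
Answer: 1018467544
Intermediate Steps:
f(L) = 0 (f(L) = (2*0)*((L - 2)*(L + L)) = 0*((-2 + L)*(2*L)) = 0*(2*L*(-2 + L)) = 0)
(31048 + f(-185))*(-5236 + 38039) = (31048 + 0)*(-5236 + 38039) = 31048*32803 = 1018467544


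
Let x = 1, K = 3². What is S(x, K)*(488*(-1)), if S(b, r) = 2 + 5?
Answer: -3416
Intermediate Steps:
K = 9
S(b, r) = 7
S(x, K)*(488*(-1)) = 7*(488*(-1)) = 7*(-488) = -3416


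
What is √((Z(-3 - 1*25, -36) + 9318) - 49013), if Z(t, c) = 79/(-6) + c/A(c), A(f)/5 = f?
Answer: 7*I*√729330/30 ≈ 199.27*I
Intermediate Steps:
A(f) = 5*f
Z(t, c) = -389/30 (Z(t, c) = 79/(-6) + c/((5*c)) = 79*(-⅙) + c*(1/(5*c)) = -79/6 + ⅕ = -389/30)
√((Z(-3 - 1*25, -36) + 9318) - 49013) = √((-389/30 + 9318) - 49013) = √(279151/30 - 49013) = √(-1191239/30) = 7*I*√729330/30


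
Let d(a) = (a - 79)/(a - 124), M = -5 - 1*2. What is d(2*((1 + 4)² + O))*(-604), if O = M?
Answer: -6493/22 ≈ -295.14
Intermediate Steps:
M = -7 (M = -5 - 2 = -7)
O = -7
d(a) = (-79 + a)/(-124 + a)
d(2*((1 + 4)² + O))*(-604) = ((-79 + 2*((1 + 4)² - 7))/(-124 + 2*((1 + 4)² - 7)))*(-604) = ((-79 + 2*(5² - 7))/(-124 + 2*(5² - 7)))*(-604) = ((-79 + 2*(25 - 7))/(-124 + 2*(25 - 7)))*(-604) = ((-79 + 2*18)/(-124 + 2*18))*(-604) = ((-79 + 36)/(-124 + 36))*(-604) = (-43/(-88))*(-604) = -1/88*(-43)*(-604) = (43/88)*(-604) = -6493/22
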